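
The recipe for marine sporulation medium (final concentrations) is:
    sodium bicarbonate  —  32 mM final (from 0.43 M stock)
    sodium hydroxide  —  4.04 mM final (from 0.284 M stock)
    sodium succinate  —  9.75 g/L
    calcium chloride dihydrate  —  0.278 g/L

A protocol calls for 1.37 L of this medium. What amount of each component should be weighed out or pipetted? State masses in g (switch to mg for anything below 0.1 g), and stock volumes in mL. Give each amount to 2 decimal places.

sodium bicarbonate 101.95 mL; sodium hydroxide 19.49 mL; sodium succinate 13.36 g; calcium chloride dihydrate 0.38 g

Scale factor relative to 1 L: 1.37.
sodium bicarbonate: C1V1 = C2V2 → 32 mM × 1370 mL ÷ 430 mM = 101.95 mL
sodium hydroxide: dilute stock: 4.04 mM × 1370 mL ÷ 284 mM = 19.49 mL
sodium succinate: 9.75 g/L × 1.37 L = 13.36 g
calcium chloride dihydrate: 0.278 g/L × 1.37 L = 0.38 g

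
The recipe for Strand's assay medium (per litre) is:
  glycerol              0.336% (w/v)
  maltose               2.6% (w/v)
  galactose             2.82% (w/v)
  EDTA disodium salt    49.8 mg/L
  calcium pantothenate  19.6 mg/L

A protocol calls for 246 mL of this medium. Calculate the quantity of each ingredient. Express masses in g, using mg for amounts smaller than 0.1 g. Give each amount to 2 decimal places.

Target volume = 246 mL = 0.246 L.
glycerol: 0.336% w/v = 3.36 g/L → 3.36 × 0.246 L = 0.83 g
maltose: 2.6 g per 100 mL × 246 mL ÷ 100 = 6.40 g
galactose: 2.82 g per 100 mL × 246 mL ÷ 100 = 6.94 g
EDTA disodium salt: 49.8 mg/L × 0.246 L = 12.25 mg
calcium pantothenate: 19.6 mg/L × 0.246 L = 4.82 mg

glycerol 0.83 g; maltose 6.40 g; galactose 6.94 g; EDTA disodium salt 12.25 mg; calcium pantothenate 4.82 mg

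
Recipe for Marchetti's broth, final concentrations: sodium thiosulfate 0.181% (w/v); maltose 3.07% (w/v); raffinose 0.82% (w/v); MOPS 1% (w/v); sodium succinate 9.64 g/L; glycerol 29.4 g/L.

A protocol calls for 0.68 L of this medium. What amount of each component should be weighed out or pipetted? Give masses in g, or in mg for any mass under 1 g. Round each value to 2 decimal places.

Scale factor relative to 1 L: 0.68.
sodium thiosulfate: 0.181% w/v = 1.81 g/L → 1.81 × 0.68 L = 1.23 g
maltose: 3.07 g per 100 mL × 680 mL ÷ 100 = 20.88 g
raffinose: 0.82 g per 100 mL × 680 mL ÷ 100 = 5.58 g
MOPS: 1% w/v = 10 g/L → 10 × 0.68 L = 6.80 g
sodium succinate: 9.64 g/L × 0.68 L = 6.56 g
glycerol: 29.4 g/L × 0.68 L = 19.99 g

sodium thiosulfate 1.23 g; maltose 20.88 g; raffinose 5.58 g; MOPS 6.80 g; sodium succinate 6.56 g; glycerol 19.99 g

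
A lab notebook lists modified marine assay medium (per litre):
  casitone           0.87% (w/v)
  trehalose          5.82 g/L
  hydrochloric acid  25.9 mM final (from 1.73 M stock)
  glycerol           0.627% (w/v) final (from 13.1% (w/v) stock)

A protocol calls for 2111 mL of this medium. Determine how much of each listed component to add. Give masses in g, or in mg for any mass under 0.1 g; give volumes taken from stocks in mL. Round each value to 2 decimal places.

casitone 18.37 g; trehalose 12.29 g; hydrochloric acid 31.60 mL; glycerol 101.04 mL

Scale factor relative to 1 L: 2.111.
casitone: 0.87 g per 100 mL × 2111 mL ÷ 100 = 18.37 g
trehalose: 5.82 g/L × 2.111 L = 12.29 g
hydrochloric acid: C1V1 = C2V2 → 25.9 mM × 2111 mL ÷ 1730 mM = 31.60 mL
glycerol: C1V1 = C2V2 → 0.627% ÷ 13.1% × 2111 mL = 101.04 mL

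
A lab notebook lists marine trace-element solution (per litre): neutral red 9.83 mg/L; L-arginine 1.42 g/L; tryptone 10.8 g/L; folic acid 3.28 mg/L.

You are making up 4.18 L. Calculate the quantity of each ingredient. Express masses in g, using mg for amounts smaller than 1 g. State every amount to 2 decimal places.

neutral red 41.09 mg; L-arginine 5.94 g; tryptone 45.14 g; folic acid 13.71 mg

Scale factor relative to 1 L: 4.18.
neutral red: 9.83 mg/L × 4.18 L = 41.09 mg
L-arginine: 1.42 g/L × 4.18 L = 5.94 g
tryptone: 10.8 g/L × 4.18 L = 45.14 g
folic acid: 3.28 mg/L × 4.18 L = 13.71 mg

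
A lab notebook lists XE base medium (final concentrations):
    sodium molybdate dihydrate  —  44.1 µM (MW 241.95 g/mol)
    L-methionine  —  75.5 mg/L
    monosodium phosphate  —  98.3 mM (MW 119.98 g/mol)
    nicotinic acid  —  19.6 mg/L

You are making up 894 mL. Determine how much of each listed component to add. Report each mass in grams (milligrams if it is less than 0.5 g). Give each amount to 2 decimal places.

Working volume: 894 mL = 0.894 L.
sodium molybdate dihydrate: 44.1 µmol/L × 241.95 g/mol × 0.894 L ÷ 1000 = 9.54 mg
L-methionine: 75.5 mg/L × 0.894 L = 67.50 mg
monosodium phosphate: 98.3 mmol/L × 119.98 g/mol × 0.894 L ÷ 1000 = 10.54 g
nicotinic acid: 19.6 mg/L × 0.894 L = 17.52 mg

sodium molybdate dihydrate 9.54 mg; L-methionine 67.50 mg; monosodium phosphate 10.54 g; nicotinic acid 17.52 mg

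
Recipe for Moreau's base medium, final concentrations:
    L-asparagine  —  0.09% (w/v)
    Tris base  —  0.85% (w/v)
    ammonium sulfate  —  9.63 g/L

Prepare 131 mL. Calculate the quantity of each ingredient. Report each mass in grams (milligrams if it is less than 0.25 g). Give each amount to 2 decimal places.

L-asparagine 117.90 mg; Tris base 1.11 g; ammonium sulfate 1.26 g

Target volume = 131 mL = 0.131 L.
L-asparagine: 0.09% w/v = 0.9 g/L → 0.9 × 0.131 L = 0.1179 g = 117.90 mg
Tris base: 0.85% w/v = 8.5 g/L → 8.5 × 0.131 L = 1.11 g
ammonium sulfate: 9.63 g/L × 0.131 L = 1.26 g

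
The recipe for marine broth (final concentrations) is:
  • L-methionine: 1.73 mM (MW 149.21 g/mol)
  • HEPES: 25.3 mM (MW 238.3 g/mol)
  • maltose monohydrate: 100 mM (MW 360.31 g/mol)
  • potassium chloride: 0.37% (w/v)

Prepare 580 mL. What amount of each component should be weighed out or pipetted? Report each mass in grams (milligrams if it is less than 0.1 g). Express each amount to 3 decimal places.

L-methionine 0.150 g; HEPES 3.497 g; maltose monohydrate 20.898 g; potassium chloride 2.146 g

Target volume = 580 mL = 0.58 L.
L-methionine: 1.73 mmol/L × 149.21 g/mol × 0.58 L ÷ 1000 = 0.150 g
HEPES: 25.3 mmol/L × 238.3 g/mol × 0.58 L ÷ 1000 = 3.497 g
maltose monohydrate: 100 mmol/L × 360.31 g/mol × 0.58 L ÷ 1000 = 20.898 g
potassium chloride: 0.37 g per 100 mL × 580 mL ÷ 100 = 2.146 g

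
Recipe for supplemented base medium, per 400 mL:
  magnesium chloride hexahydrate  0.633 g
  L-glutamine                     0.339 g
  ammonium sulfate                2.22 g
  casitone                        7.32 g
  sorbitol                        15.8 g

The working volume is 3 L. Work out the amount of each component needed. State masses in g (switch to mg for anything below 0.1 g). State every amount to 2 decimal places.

Scale factor = 3000 mL / 400 mL = 7.5.
magnesium chloride hexahydrate: 0.633 g × (3000 mL / 400 mL) = 4.75 g
L-glutamine: 0.339 g × (3000 mL / 400 mL) = 2.54 g
ammonium sulfate: 2.22 g × (3000 mL / 400 mL) = 16.65 g
casitone: 7.32 g × (3000 mL / 400 mL) = 54.90 g
sorbitol: 15.8 g × (3000 mL / 400 mL) = 118.50 g

magnesium chloride hexahydrate 4.75 g; L-glutamine 2.54 g; ammonium sulfate 16.65 g; casitone 54.90 g; sorbitol 118.50 g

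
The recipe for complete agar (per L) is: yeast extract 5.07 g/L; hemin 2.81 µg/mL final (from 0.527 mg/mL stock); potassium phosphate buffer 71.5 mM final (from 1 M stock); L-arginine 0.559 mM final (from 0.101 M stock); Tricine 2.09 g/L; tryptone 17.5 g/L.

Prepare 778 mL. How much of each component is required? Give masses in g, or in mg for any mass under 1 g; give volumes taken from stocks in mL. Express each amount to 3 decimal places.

Scale factor relative to 1 L: 0.778.
yeast extract: 5.07 g/L × 0.778 L = 3.944 g
hemin: V = C2·V2/C1 = 2.81 µg/mL × 778 mL ÷ 527 µg/mL = 4.148 mL
potassium phosphate buffer: V = C2·V2/C1 = 71.5 mM × 778 mL ÷ 1000 mM = 55.627 mL
L-arginine: dilute stock: 0.559 mM × 778 mL ÷ 101 mM = 4.306 mL
Tricine: 2.09 g/L × 0.778 L = 1.626 g
tryptone: 17.5 g/L × 0.778 L = 13.615 g

yeast extract 3.944 g; hemin 4.148 mL; potassium phosphate buffer 55.627 mL; L-arginine 4.306 mL; Tricine 1.626 g; tryptone 13.615 g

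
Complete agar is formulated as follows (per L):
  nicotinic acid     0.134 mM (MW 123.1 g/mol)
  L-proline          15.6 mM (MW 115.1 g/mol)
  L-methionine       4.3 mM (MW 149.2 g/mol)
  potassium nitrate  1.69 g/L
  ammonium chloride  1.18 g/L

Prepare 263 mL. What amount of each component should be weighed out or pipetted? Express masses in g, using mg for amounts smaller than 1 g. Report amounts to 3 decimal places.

nicotinic acid 4.338 mg; L-proline 472.232 mg; L-methionine 168.730 mg; potassium nitrate 444.470 mg; ammonium chloride 310.340 mg

Target volume = 263 mL = 0.263 L.
nicotinic acid: 0.134 mmol/L × 123.1 mg/mmol × 0.263 L = 4.338 mg
L-proline: 15.6 mmol/L × 115.1 mg/mmol × 0.263 L = 472.232 mg
L-methionine: 4.3 mmol/L × 149.2 mg/mmol × 0.263 L = 168.730 mg
potassium nitrate: 1.69 g/L × 0.263 L = 0.44447 g = 444.470 mg
ammonium chloride: 1.18 g/L × 0.263 L = 0.31034 g = 310.340 mg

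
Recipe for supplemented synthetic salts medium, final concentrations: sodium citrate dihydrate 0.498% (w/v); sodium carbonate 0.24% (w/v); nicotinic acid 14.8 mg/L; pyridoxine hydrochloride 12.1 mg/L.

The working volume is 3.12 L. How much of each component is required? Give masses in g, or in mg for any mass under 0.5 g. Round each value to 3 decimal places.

sodium citrate dihydrate 15.538 g; sodium carbonate 7.488 g; nicotinic acid 46.176 mg; pyridoxine hydrochloride 37.752 mg

Scale factor relative to 1 L: 3.12.
sodium citrate dihydrate: 0.498% w/v = 4.98 g/L → 4.98 × 3.12 L = 15.538 g
sodium carbonate: 0.24 g per 100 mL × 3120 mL ÷ 100 = 7.488 g
nicotinic acid: 14.8 mg/L × 3.12 L = 46.176 mg
pyridoxine hydrochloride: 12.1 mg/L × 3.12 L = 37.752 mg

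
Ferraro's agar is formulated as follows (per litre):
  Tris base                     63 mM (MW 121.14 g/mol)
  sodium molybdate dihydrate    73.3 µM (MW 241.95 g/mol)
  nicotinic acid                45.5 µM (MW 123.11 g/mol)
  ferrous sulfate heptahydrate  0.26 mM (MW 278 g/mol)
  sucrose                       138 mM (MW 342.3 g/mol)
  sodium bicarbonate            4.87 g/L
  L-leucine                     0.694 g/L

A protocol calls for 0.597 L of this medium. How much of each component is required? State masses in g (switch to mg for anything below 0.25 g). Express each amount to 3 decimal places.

Working volume: 0.597 L.
Tris base: 63 mmol/L × 121.14 g/mol × 0.597 L ÷ 1000 = 4.556 g
sodium molybdate dihydrate: 73.3 µmol/L × 241.95 g/mol × 0.597 L ÷ 1000 = 10.588 mg
nicotinic acid: 45.5 µmol/L × 123.11 g/mol × 0.597 L ÷ 1000 = 3.344 mg
ferrous sulfate heptahydrate: 0.26 mmol/L × 278 mg/mmol × 0.597 L = 43.151 mg
sucrose: 138 mmol/L × 342.3 g/mol × 0.597 L ÷ 1000 = 28.201 g
sodium bicarbonate: 4.87 g/L × 0.597 L = 2.907 g
L-leucine: 0.694 g/L × 0.597 L = 0.414 g

Tris base 4.556 g; sodium molybdate dihydrate 10.588 mg; nicotinic acid 3.344 mg; ferrous sulfate heptahydrate 43.151 mg; sucrose 28.201 g; sodium bicarbonate 2.907 g; L-leucine 0.414 g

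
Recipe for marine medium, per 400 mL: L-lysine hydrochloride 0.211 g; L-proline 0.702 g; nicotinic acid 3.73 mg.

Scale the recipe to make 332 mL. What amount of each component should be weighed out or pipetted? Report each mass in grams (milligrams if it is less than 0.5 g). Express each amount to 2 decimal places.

Scale factor = 332 mL / 400 mL = 0.83.
L-lysine hydrochloride: 0.211 g × (332 mL / 400 mL) = 0.17513 g = 175.13 mg
L-proline: 0.702 g × (332 mL / 400 mL) = 0.58 g
nicotinic acid: 3.73 mg × (332 mL / 400 mL) = 3.10 mg

L-lysine hydrochloride 175.13 mg; L-proline 0.58 g; nicotinic acid 3.10 mg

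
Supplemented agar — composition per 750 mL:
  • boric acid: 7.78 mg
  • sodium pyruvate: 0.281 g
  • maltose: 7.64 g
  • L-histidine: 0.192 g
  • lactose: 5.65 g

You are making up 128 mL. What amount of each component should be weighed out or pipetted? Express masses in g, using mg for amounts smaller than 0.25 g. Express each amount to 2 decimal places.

Scale factor = 128 mL / 750 mL = 0.170667.
boric acid: 7.78 mg × (128 mL / 750 mL) = 1.33 mg
sodium pyruvate: 0.281 g × (128 mL / 750 mL) = 0.0479573 g = 47.96 mg
maltose: 7.64 g × (128 mL / 750 mL) = 1.30 g
L-histidine: 0.192 g × (128 mL / 750 mL) = 0.032768 g = 32.77 mg
lactose: 5.65 g × (128 mL / 750 mL) = 0.96 g

boric acid 1.33 mg; sodium pyruvate 47.96 mg; maltose 1.30 g; L-histidine 32.77 mg; lactose 0.96 g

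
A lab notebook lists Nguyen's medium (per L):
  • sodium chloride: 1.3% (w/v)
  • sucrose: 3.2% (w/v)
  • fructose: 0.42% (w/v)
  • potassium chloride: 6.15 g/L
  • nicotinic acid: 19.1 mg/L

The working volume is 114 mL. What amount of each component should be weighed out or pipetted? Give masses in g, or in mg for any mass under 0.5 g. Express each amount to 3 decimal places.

sodium chloride 1.482 g; sucrose 3.648 g; fructose 478.800 mg; potassium chloride 0.701 g; nicotinic acid 2.177 mg

Target volume = 114 mL = 0.114 L.
sodium chloride: 1.3% w/v = 13 g/L → 13 × 0.114 L = 1.482 g
sucrose: 3.2 g per 100 mL × 114 mL ÷ 100 = 3.648 g
fructose: 0.42% w/v = 4.2 g/L → 4.2 × 0.114 L = 0.4788 g = 478.800 mg
potassium chloride: 6.15 g/L × 0.114 L = 0.701 g
nicotinic acid: 19.1 mg/L × 0.114 L = 2.177 mg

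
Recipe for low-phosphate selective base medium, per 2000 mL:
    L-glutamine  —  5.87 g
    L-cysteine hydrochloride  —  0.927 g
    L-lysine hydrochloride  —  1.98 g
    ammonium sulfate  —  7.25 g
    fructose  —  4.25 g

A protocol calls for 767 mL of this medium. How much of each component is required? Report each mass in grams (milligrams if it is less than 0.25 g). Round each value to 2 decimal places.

L-glutamine 2.25 g; L-cysteine hydrochloride 0.36 g; L-lysine hydrochloride 0.76 g; ammonium sulfate 2.78 g; fructose 1.63 g

Scale factor = 767 mL / 2000 mL = 0.3835.
L-glutamine: 5.87 g × (767 mL / 2000 mL) = 2.25 g
L-cysteine hydrochloride: 0.927 g × (767 mL / 2000 mL) = 0.36 g
L-lysine hydrochloride: 1.98 g × (767 mL / 2000 mL) = 0.76 g
ammonium sulfate: 7.25 g × (767 mL / 2000 mL) = 2.78 g
fructose: 4.25 g × (767 mL / 2000 mL) = 1.63 g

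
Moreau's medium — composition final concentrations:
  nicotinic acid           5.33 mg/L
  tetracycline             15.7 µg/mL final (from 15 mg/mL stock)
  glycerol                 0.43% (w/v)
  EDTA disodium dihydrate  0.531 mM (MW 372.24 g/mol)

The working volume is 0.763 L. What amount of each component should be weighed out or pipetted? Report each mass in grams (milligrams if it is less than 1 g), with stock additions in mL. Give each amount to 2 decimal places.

nicotinic acid 4.07 mg; tetracycline 0.80 mL; glycerol 3.28 g; EDTA disodium dihydrate 150.81 mg

Scale factor relative to 1 L: 0.763.
nicotinic acid: 5.33 mg/L × 0.763 L = 4.07 mg
tetracycline: V = C2·V2/C1 = 15.7 µg/mL × 763 mL ÷ 15000 µg/mL = 0.80 mL
glycerol: 0.43% w/v = 4.3 g/L → 4.3 × 0.763 L = 3.28 g
EDTA disodium dihydrate: 0.531 mmol/L × 372.24 mg/mmol × 0.763 L = 150.81 mg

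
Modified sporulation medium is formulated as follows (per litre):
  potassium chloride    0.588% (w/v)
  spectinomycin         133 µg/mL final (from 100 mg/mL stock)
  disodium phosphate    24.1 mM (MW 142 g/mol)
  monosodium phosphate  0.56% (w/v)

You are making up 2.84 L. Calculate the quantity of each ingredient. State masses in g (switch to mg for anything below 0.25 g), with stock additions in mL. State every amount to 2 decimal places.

potassium chloride 16.70 g; spectinomycin 3.78 mL; disodium phosphate 9.72 g; monosodium phosphate 15.90 g

Scale factor relative to 1 L: 2.84.
potassium chloride: 0.588 g per 100 mL × 2840 mL ÷ 100 = 16.70 g
spectinomycin: dilute stock: 133 µg/mL × 2840 mL ÷ 100000 µg/mL = 3.78 mL
disodium phosphate: 24.1 mmol/L × 142 g/mol × 2.84 L ÷ 1000 = 9.72 g
monosodium phosphate: 0.56 g per 100 mL × 2840 mL ÷ 100 = 15.90 g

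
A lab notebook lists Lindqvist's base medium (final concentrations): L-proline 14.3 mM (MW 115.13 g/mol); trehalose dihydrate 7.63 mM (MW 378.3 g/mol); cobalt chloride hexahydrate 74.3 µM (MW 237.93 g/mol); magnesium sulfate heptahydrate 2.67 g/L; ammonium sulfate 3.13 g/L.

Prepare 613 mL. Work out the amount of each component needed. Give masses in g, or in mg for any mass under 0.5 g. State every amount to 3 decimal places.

Target volume = 613 mL = 0.613 L.
L-proline: 14.3 mmol/L × 115.13 g/mol × 0.613 L ÷ 1000 = 1.009 g
trehalose dihydrate: 7.63 mmol/L × 378.3 g/mol × 0.613 L ÷ 1000 = 1.769 g
cobalt chloride hexahydrate: 74.3 µmol/L × 237.93 g/mol × 0.613 L ÷ 1000 = 10.837 mg
magnesium sulfate heptahydrate: 2.67 g/L × 0.613 L = 1.637 g
ammonium sulfate: 3.13 g/L × 0.613 L = 1.919 g

L-proline 1.009 g; trehalose dihydrate 1.769 g; cobalt chloride hexahydrate 10.837 mg; magnesium sulfate heptahydrate 1.637 g; ammonium sulfate 1.919 g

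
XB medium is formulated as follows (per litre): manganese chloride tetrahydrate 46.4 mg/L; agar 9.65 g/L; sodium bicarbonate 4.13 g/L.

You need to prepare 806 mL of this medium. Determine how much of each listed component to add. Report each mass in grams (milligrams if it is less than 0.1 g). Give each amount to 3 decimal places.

manganese chloride tetrahydrate 37.398 mg; agar 7.778 g; sodium bicarbonate 3.329 g

Target volume = 806 mL = 0.806 L.
manganese chloride tetrahydrate: 46.4 mg/L × 0.806 L = 37.398 mg
agar: 9.65 g/L × 0.806 L = 7.778 g
sodium bicarbonate: 4.13 g/L × 0.806 L = 3.329 g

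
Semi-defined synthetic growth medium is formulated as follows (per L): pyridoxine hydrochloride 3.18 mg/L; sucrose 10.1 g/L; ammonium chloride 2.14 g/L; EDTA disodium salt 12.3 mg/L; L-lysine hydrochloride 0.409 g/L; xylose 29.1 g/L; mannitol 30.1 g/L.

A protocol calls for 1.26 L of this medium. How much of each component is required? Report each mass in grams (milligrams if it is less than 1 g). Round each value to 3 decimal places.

pyridoxine hydrochloride 4.007 mg; sucrose 12.726 g; ammonium chloride 2.696 g; EDTA disodium salt 15.498 mg; L-lysine hydrochloride 515.340 mg; xylose 36.666 g; mannitol 37.926 g

Working volume: 1.26 L.
pyridoxine hydrochloride: 3.18 mg/L × 1.26 L = 4.007 mg
sucrose: 10.1 g/L × 1.26 L = 12.726 g
ammonium chloride: 2.14 g/L × 1.26 L = 2.696 g
EDTA disodium salt: 12.3 mg/L × 1.26 L = 15.498 mg
L-lysine hydrochloride: 0.409 g/L × 1.26 L = 0.51534 g = 515.340 mg
xylose: 29.1 g/L × 1.26 L = 36.666 g
mannitol: 30.1 g/L × 1.26 L = 37.926 g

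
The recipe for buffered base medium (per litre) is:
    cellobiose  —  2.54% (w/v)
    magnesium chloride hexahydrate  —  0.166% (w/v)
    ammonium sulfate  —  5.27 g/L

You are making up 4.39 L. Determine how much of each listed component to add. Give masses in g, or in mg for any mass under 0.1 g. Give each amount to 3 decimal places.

cellobiose 111.506 g; magnesium chloride hexahydrate 7.287 g; ammonium sulfate 23.135 g

Working volume: 4.39 L.
cellobiose: 2.54 g per 100 mL × 4390 mL ÷ 100 = 111.506 g
magnesium chloride hexahydrate: 0.166 g per 100 mL × 4390 mL ÷ 100 = 7.287 g
ammonium sulfate: 5.27 g/L × 4.39 L = 23.135 g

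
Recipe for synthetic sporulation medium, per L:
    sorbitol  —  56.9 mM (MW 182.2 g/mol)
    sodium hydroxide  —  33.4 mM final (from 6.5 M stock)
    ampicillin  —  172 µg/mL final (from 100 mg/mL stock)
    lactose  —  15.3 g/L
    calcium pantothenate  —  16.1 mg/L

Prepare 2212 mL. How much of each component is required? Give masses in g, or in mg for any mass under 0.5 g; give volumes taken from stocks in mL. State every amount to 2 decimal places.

sorbitol 22.93 g; sodium hydroxide 11.37 mL; ampicillin 3.80 mL; lactose 33.84 g; calcium pantothenate 35.61 mg

Working volume: 2212 mL = 2.212 L.
sorbitol: 56.9 mmol/L × 182.2 g/mol × 2.212 L ÷ 1000 = 22.93 g
sodium hydroxide: dilute stock: 33.4 mM × 2212 mL ÷ 6500 mM = 11.37 mL
ampicillin: dilute stock: 172 µg/mL × 2212 mL ÷ 100000 µg/mL = 3.80 mL
lactose: 15.3 g/L × 2.212 L = 33.84 g
calcium pantothenate: 16.1 mg/L × 2.212 L = 35.61 mg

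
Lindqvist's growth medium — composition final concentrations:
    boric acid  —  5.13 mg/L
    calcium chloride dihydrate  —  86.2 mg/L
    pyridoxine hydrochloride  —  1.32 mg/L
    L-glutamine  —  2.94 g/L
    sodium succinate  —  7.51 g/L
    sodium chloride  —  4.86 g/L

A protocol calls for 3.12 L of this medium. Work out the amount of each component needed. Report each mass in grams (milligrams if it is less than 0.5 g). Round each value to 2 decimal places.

boric acid 16.01 mg; calcium chloride dihydrate 268.94 mg; pyridoxine hydrochloride 4.12 mg; L-glutamine 9.17 g; sodium succinate 23.43 g; sodium chloride 15.16 g

Working volume: 3.12 L.
boric acid: 5.13 mg/L × 3.12 L = 16.01 mg
calcium chloride dihydrate: 86.2 mg/L × 3.12 L = 268.94 mg
pyridoxine hydrochloride: 1.32 mg/L × 3.12 L = 4.12 mg
L-glutamine: 2.94 g/L × 3.12 L = 9.17 g
sodium succinate: 7.51 g/L × 3.12 L = 23.43 g
sodium chloride: 4.86 g/L × 3.12 L = 15.16 g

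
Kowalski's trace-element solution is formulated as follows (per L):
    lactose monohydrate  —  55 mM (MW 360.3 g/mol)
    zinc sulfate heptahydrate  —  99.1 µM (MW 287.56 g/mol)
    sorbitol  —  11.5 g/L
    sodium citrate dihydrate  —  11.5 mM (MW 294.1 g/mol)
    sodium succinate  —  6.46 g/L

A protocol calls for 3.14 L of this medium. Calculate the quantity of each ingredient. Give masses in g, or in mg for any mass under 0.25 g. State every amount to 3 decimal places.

lactose monohydrate 62.224 g; zinc sulfate heptahydrate 89.481 mg; sorbitol 36.110 g; sodium citrate dihydrate 10.620 g; sodium succinate 20.284 g

Scale factor relative to 1 L: 3.14.
lactose monohydrate: 55 mmol/L × 360.3 g/mol × 3.14 L ÷ 1000 = 62.224 g
zinc sulfate heptahydrate: 99.1 µmol/L × 287.56 g/mol × 3.14 L ÷ 1000 = 89.481 mg
sorbitol: 11.5 g/L × 3.14 L = 36.110 g
sodium citrate dihydrate: 11.5 mmol/L × 294.1 g/mol × 3.14 L ÷ 1000 = 10.620 g
sodium succinate: 6.46 g/L × 3.14 L = 20.284 g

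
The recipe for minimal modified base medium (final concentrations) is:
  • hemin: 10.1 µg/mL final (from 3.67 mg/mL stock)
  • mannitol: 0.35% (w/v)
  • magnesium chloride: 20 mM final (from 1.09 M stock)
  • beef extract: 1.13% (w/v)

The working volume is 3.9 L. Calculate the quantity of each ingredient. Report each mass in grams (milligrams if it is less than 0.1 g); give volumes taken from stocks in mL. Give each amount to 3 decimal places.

Working volume: 3.9 L.
hemin: C1V1 = C2V2 → 10.1 µg/mL × 3900 mL ÷ 3670 µg/mL = 10.733 mL
mannitol: 0.35% w/v = 3.5 g/L → 3.5 × 3.9 L = 13.650 g
magnesium chloride: dilute stock: 20 mM × 3900 mL ÷ 1090 mM = 71.560 mL
beef extract: 1.13% w/v = 11.3 g/L → 11.3 × 3.9 L = 44.070 g

hemin 10.733 mL; mannitol 13.650 g; magnesium chloride 71.560 mL; beef extract 44.070 g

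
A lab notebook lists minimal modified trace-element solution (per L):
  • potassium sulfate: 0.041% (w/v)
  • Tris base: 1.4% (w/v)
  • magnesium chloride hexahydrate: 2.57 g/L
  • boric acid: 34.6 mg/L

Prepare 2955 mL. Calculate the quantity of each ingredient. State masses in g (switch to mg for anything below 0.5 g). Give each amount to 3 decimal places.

Target volume = 2955 mL = 2.955 L.
potassium sulfate: 0.041 g per 100 mL × 2955 mL ÷ 100 = 1.212 g
Tris base: 1.4 g per 100 mL × 2955 mL ÷ 100 = 41.370 g
magnesium chloride hexahydrate: 2.57 g/L × 2.955 L = 7.594 g
boric acid: 34.6 mg/L × 2.955 L = 102.243 mg

potassium sulfate 1.212 g; Tris base 41.370 g; magnesium chloride hexahydrate 7.594 g; boric acid 102.243 mg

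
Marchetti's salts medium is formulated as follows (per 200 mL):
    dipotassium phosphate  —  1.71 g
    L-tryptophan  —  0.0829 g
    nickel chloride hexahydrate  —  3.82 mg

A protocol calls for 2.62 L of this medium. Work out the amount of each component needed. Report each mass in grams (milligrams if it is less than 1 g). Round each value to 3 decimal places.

Ratio of target to recipe volume: 2620 / 200 = 13.1.
dipotassium phosphate: 1.71 g × (2620 mL / 200 mL) = 22.401 g
L-tryptophan: 0.0829 g × (2620 mL / 200 mL) = 1.086 g
nickel chloride hexahydrate: 3.82 mg × (2620 mL / 200 mL) = 50.042 mg

dipotassium phosphate 22.401 g; L-tryptophan 1.086 g; nickel chloride hexahydrate 50.042 mg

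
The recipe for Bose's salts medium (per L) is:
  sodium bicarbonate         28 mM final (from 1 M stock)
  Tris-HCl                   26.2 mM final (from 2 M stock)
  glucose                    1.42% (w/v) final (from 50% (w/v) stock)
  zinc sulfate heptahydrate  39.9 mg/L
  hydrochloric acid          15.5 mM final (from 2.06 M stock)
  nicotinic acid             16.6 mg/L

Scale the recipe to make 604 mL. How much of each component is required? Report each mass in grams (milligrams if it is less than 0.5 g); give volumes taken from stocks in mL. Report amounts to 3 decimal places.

sodium bicarbonate 16.912 mL; Tris-HCl 7.912 mL; glucose 17.154 mL; zinc sulfate heptahydrate 24.100 mg; hydrochloric acid 4.545 mL; nicotinic acid 10.026 mg

Scale factor relative to 1 L: 0.604.
sodium bicarbonate: V = C2·V2/C1 = 28 mM × 604 mL ÷ 1000 mM = 16.912 mL
Tris-HCl: C1V1 = C2V2 → 26.2 mM × 604 mL ÷ 2000 mM = 7.912 mL
glucose: dilute stock: 1.42% ÷ 50% × 604 mL = 17.154 mL
zinc sulfate heptahydrate: 39.9 mg/L × 0.604 L = 24.100 mg
hydrochloric acid: C1V1 = C2V2 → 15.5 mM × 604 mL ÷ 2060 mM = 4.545 mL
nicotinic acid: 16.6 mg/L × 0.604 L = 10.026 mg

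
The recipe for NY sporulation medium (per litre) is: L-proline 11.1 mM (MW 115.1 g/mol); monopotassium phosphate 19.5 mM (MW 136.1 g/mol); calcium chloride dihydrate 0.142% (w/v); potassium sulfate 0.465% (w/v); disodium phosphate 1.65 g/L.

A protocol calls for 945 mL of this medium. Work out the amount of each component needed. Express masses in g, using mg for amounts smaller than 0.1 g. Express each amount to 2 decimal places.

Scale factor relative to 1 L: 0.945.
L-proline: 11.1 mmol/L × 115.1 g/mol × 0.945 L ÷ 1000 = 1.21 g
monopotassium phosphate: 19.5 mmol/L × 136.1 g/mol × 0.945 L ÷ 1000 = 2.51 g
calcium chloride dihydrate: 0.142% w/v = 1.42 g/L → 1.42 × 0.945 L = 1.34 g
potassium sulfate: 0.465 g per 100 mL × 945 mL ÷ 100 = 4.39 g
disodium phosphate: 1.65 g/L × 0.945 L = 1.56 g

L-proline 1.21 g; monopotassium phosphate 2.51 g; calcium chloride dihydrate 1.34 g; potassium sulfate 4.39 g; disodium phosphate 1.56 g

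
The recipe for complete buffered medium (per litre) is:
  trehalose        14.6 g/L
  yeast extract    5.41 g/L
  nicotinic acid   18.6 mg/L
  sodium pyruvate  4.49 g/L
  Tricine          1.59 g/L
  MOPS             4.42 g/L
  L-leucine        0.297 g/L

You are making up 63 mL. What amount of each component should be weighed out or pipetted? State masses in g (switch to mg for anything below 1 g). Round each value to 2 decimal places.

Working volume: 63 mL = 0.063 L.
trehalose: 14.6 g/L × 0.063 L = 0.9198 g = 919.80 mg
yeast extract: 5.41 g/L × 0.063 L = 0.34083 g = 340.83 mg
nicotinic acid: 18.6 mg/L × 0.063 L = 1.17 mg
sodium pyruvate: 4.49 g/L × 0.063 L = 0.28287 g = 282.87 mg
Tricine: 1.59 g/L × 0.063 L = 0.10017 g = 100.17 mg
MOPS: 4.42 g/L × 0.063 L = 0.27846 g = 278.46 mg
L-leucine: 0.297 g/L × 0.063 L = 0.018711 g = 18.71 mg

trehalose 919.80 mg; yeast extract 340.83 mg; nicotinic acid 1.17 mg; sodium pyruvate 282.87 mg; Tricine 100.17 mg; MOPS 278.46 mg; L-leucine 18.71 mg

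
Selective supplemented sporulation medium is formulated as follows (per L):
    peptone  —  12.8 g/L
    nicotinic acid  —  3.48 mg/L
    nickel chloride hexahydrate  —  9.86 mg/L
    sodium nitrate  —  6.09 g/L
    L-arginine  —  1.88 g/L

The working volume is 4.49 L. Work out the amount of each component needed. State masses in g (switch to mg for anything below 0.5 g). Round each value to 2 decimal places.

peptone 57.47 g; nicotinic acid 15.63 mg; nickel chloride hexahydrate 44.27 mg; sodium nitrate 27.34 g; L-arginine 8.44 g

Scale factor relative to 1 L: 4.49.
peptone: 12.8 g/L × 4.49 L = 57.47 g
nicotinic acid: 3.48 mg/L × 4.49 L = 15.63 mg
nickel chloride hexahydrate: 9.86 mg/L × 4.49 L = 44.27 mg
sodium nitrate: 6.09 g/L × 4.49 L = 27.34 g
L-arginine: 1.88 g/L × 4.49 L = 8.44 g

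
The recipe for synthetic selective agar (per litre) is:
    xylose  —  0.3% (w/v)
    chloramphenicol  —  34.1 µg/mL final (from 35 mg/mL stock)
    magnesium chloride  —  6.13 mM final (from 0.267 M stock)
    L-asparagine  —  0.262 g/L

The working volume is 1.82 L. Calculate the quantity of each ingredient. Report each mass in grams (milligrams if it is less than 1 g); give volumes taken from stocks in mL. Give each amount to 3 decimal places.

Working volume: 1.82 L.
xylose: 0.3 g per 100 mL × 1820 mL ÷ 100 = 5.460 g
chloramphenicol: C1V1 = C2V2 → 34.1 µg/mL × 1820 mL ÷ 35000 µg/mL = 1.773 mL
magnesium chloride: dilute stock: 6.13 mM × 1820 mL ÷ 267 mM = 41.785 mL
L-asparagine: 0.262 g/L × 1.82 L = 0.47684 g = 476.840 mg

xylose 5.460 g; chloramphenicol 1.773 mL; magnesium chloride 41.785 mL; L-asparagine 476.840 mg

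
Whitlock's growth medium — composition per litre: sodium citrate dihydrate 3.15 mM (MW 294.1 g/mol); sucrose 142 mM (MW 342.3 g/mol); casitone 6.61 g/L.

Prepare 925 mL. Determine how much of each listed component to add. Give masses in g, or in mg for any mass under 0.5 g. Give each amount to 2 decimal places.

sodium citrate dihydrate 0.86 g; sucrose 44.96 g; casitone 6.11 g

Target volume = 925 mL = 0.925 L.
sodium citrate dihydrate: 3.15 mmol/L × 294.1 g/mol × 0.925 L ÷ 1000 = 0.86 g
sucrose: 142 mmol/L × 342.3 g/mol × 0.925 L ÷ 1000 = 44.96 g
casitone: 6.61 g/L × 0.925 L = 6.11 g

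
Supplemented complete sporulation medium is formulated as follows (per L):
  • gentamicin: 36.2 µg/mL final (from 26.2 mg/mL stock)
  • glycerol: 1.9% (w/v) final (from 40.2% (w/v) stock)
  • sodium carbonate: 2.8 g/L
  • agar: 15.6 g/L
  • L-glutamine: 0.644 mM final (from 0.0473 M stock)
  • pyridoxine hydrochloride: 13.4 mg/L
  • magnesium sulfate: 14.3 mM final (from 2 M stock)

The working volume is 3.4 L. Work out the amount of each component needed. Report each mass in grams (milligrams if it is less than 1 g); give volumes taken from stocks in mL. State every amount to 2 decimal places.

Working volume: 3.4 L.
gentamicin: dilute stock: 36.2 µg/mL × 3400 mL ÷ 26200 µg/mL = 4.70 mL
glycerol: V = C2·V2/C1 = 1.9% ÷ 40.2% × 3400 mL = 160.70 mL
sodium carbonate: 2.8 g/L × 3.4 L = 9.52 g
agar: 15.6 g/L × 3.4 L = 53.04 g
L-glutamine: V = C2·V2/C1 = 0.644 mM × 3400 mL ÷ 47.3 mM = 46.29 mL
pyridoxine hydrochloride: 13.4 mg/L × 3.4 L = 45.56 mg
magnesium sulfate: dilute stock: 14.3 mM × 3400 mL ÷ 2000 mM = 24.31 mL

gentamicin 4.70 mL; glycerol 160.70 mL; sodium carbonate 9.52 g; agar 53.04 g; L-glutamine 46.29 mL; pyridoxine hydrochloride 45.56 mg; magnesium sulfate 24.31 mL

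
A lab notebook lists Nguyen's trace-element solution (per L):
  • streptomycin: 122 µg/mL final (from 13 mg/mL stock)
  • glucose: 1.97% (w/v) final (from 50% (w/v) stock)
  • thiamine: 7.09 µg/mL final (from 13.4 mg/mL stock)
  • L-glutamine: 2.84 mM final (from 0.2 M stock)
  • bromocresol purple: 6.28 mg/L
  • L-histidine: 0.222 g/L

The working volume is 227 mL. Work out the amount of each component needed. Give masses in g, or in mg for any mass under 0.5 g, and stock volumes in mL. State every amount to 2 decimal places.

Target volume = 227 mL = 0.227 L.
streptomycin: dilute stock: 122 µg/mL × 227 mL ÷ 13000 µg/mL = 2.13 mL
glucose: C1V1 = C2V2 → 1.97% ÷ 50% × 227 mL = 8.94 mL
thiamine: dilute stock: 7.09 µg/mL × 227 mL ÷ 13400 µg/mL = 0.12 mL
L-glutamine: dilute stock: 2.84 mM × 227 mL ÷ 200 mM = 3.22 mL
bromocresol purple: 6.28 mg/L × 0.227 L = 1.43 mg
L-histidine: 0.222 g/L × 0.227 L = 0.050394 g = 50.39 mg

streptomycin 2.13 mL; glucose 8.94 mL; thiamine 0.12 mL; L-glutamine 3.22 mL; bromocresol purple 1.43 mg; L-histidine 50.39 mg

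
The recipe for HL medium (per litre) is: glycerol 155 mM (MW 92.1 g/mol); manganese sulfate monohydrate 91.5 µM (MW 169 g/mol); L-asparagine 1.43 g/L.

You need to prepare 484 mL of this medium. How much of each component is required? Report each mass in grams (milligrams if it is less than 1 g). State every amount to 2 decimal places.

glycerol 6.91 g; manganese sulfate monohydrate 7.48 mg; L-asparagine 692.12 mg

Working volume: 484 mL = 0.484 L.
glycerol: 155 mmol/L × 92.1 g/mol × 0.484 L ÷ 1000 = 6.91 g
manganese sulfate monohydrate: 91.5 µmol/L × 169 g/mol × 0.484 L ÷ 1000 = 7.48 mg
L-asparagine: 1.43 g/L × 0.484 L = 0.69212 g = 692.12 mg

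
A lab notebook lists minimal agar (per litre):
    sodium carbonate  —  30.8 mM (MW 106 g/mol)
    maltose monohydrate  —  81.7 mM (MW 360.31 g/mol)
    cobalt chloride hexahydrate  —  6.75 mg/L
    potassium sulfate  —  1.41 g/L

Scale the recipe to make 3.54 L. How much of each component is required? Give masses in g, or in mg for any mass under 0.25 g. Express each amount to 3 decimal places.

sodium carbonate 11.557 g; maltose monohydrate 104.208 g; cobalt chloride hexahydrate 23.895 mg; potassium sulfate 4.991 g

Scale factor relative to 1 L: 3.54.
sodium carbonate: 30.8 mmol/L × 106 g/mol × 3.54 L ÷ 1000 = 11.557 g
maltose monohydrate: 81.7 mmol/L × 360.31 g/mol × 3.54 L ÷ 1000 = 104.208 g
cobalt chloride hexahydrate: 6.75 mg/L × 3.54 L = 23.895 mg
potassium sulfate: 1.41 g/L × 3.54 L = 4.991 g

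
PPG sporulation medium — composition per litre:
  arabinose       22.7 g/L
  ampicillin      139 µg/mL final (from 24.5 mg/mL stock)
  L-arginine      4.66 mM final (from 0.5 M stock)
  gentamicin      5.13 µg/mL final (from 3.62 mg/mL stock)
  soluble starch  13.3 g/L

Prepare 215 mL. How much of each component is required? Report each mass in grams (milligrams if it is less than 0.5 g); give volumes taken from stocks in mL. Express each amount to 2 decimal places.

arabinose 4.88 g; ampicillin 1.22 mL; L-arginine 2.00 mL; gentamicin 0.30 mL; soluble starch 2.86 g

Working volume: 215 mL = 0.215 L.
arabinose: 22.7 g/L × 0.215 L = 4.88 g
ampicillin: V = C2·V2/C1 = 139 µg/mL × 215 mL ÷ 24500 µg/mL = 1.22 mL
L-arginine: C1V1 = C2V2 → 4.66 mM × 215 mL ÷ 500 mM = 2.00 mL
gentamicin: dilute stock: 5.13 µg/mL × 215 mL ÷ 3620 µg/mL = 0.30 mL
soluble starch: 13.3 g/L × 0.215 L = 2.86 g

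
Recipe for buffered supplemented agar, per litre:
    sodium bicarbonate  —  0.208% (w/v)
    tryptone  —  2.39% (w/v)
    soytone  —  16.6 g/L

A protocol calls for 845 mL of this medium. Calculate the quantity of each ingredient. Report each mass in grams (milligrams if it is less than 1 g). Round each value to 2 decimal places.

Scale factor relative to 1 L: 0.845.
sodium bicarbonate: 0.208 g per 100 mL × 845 mL ÷ 100 = 1.76 g
tryptone: 2.39% w/v = 23.9 g/L → 23.9 × 0.845 L = 20.20 g
soytone: 16.6 g/L × 0.845 L = 14.03 g

sodium bicarbonate 1.76 g; tryptone 20.20 g; soytone 14.03 g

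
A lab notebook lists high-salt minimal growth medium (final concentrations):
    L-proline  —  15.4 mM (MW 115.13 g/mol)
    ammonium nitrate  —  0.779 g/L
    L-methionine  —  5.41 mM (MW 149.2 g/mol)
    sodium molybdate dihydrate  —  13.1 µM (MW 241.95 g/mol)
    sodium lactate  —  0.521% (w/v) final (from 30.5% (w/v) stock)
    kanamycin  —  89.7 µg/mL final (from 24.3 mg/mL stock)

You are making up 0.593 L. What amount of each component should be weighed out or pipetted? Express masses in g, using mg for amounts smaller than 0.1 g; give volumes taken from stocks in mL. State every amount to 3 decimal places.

L-proline 1.051 g; ammonium nitrate 0.462 g; L-methionine 0.479 g; sodium molybdate dihydrate 1.880 mg; sodium lactate 10.130 mL; kanamycin 2.189 mL

Working volume: 0.593 L.
L-proline: 15.4 mmol/L × 115.13 g/mol × 0.593 L ÷ 1000 = 1.051 g
ammonium nitrate: 0.779 g/L × 0.593 L = 0.462 g
L-methionine: 5.41 mmol/L × 149.2 g/mol × 0.593 L ÷ 1000 = 0.479 g
sodium molybdate dihydrate: 13.1 µmol/L × 241.95 g/mol × 0.593 L ÷ 1000 = 1.880 mg
sodium lactate: V = C2·V2/C1 = 0.521% ÷ 30.5% × 593 mL = 10.130 mL
kanamycin: C1V1 = C2V2 → 89.7 µg/mL × 593 mL ÷ 24300 µg/mL = 2.189 mL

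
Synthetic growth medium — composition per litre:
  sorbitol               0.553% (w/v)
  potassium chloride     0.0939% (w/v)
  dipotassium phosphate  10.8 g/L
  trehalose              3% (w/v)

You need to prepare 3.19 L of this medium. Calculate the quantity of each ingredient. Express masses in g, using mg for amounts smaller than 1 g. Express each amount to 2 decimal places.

Scale factor relative to 1 L: 3.19.
sorbitol: 0.553% w/v = 5.53 g/L → 5.53 × 3.19 L = 17.64 g
potassium chloride: 0.0939% w/v = 0.939 g/L → 0.939 × 3.19 L = 3.00 g
dipotassium phosphate: 10.8 g/L × 3.19 L = 34.45 g
trehalose: 3% w/v = 30 g/L → 30 × 3.19 L = 95.70 g

sorbitol 17.64 g; potassium chloride 3.00 g; dipotassium phosphate 34.45 g; trehalose 95.70 g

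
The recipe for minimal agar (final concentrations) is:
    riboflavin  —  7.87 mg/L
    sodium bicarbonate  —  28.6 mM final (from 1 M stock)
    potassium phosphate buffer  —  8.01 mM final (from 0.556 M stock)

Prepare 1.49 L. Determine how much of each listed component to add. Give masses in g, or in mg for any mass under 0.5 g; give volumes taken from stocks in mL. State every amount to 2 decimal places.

riboflavin 11.73 mg; sodium bicarbonate 42.61 mL; potassium phosphate buffer 21.47 mL

Scale factor relative to 1 L: 1.49.
riboflavin: 7.87 mg/L × 1.49 L = 11.73 mg
sodium bicarbonate: C1V1 = C2V2 → 28.6 mM × 1490 mL ÷ 1000 mM = 42.61 mL
potassium phosphate buffer: V = C2·V2/C1 = 8.01 mM × 1490 mL ÷ 556 mM = 21.47 mL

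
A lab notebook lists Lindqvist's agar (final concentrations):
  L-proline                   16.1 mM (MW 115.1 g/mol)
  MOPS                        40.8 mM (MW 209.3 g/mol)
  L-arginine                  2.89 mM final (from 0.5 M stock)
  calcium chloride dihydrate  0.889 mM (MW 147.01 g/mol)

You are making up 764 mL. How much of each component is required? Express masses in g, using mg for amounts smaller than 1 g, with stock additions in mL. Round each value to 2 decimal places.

Target volume = 764 mL = 0.764 L.
L-proline: 16.1 mmol/L × 115.1 g/mol × 0.764 L ÷ 1000 = 1.42 g
MOPS: 40.8 mmol/L × 209.3 g/mol × 0.764 L ÷ 1000 = 6.52 g
L-arginine: dilute stock: 2.89 mM × 764 mL ÷ 500 mM = 4.42 mL
calcium chloride dihydrate: 0.889 mmol/L × 147.01 mg/mmol × 0.764 L = 99.85 mg

L-proline 1.42 g; MOPS 6.52 g; L-arginine 4.42 mL; calcium chloride dihydrate 99.85 mg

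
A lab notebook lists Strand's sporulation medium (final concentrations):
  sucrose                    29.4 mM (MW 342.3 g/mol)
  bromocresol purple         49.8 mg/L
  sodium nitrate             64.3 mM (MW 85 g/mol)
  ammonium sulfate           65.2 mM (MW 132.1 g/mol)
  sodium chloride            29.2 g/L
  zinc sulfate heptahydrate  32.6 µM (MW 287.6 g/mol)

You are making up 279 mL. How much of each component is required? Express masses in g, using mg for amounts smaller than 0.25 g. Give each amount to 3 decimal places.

sucrose 2.808 g; bromocresol purple 13.894 mg; sodium nitrate 1.525 g; ammonium sulfate 2.403 g; sodium chloride 8.147 g; zinc sulfate heptahydrate 2.616 mg

Target volume = 279 mL = 0.279 L.
sucrose: 29.4 mmol/L × 342.3 g/mol × 0.279 L ÷ 1000 = 2.808 g
bromocresol purple: 49.8 mg/L × 0.279 L = 13.894 mg
sodium nitrate: 64.3 mmol/L × 85 g/mol × 0.279 L ÷ 1000 = 1.525 g
ammonium sulfate: 65.2 mmol/L × 132.1 g/mol × 0.279 L ÷ 1000 = 2.403 g
sodium chloride: 29.2 g/L × 0.279 L = 8.147 g
zinc sulfate heptahydrate: 32.6 µmol/L × 287.6 g/mol × 0.279 L ÷ 1000 = 2.616 mg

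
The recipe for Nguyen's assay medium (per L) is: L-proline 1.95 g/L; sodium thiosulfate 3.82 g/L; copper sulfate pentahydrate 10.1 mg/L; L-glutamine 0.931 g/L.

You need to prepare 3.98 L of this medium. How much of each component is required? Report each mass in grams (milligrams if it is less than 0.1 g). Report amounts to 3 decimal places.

L-proline 7.761 g; sodium thiosulfate 15.204 g; copper sulfate pentahydrate 40.198 mg; L-glutamine 3.705 g

Working volume: 3.98 L.
L-proline: 1.95 g/L × 3.98 L = 7.761 g
sodium thiosulfate: 3.82 g/L × 3.98 L = 15.204 g
copper sulfate pentahydrate: 10.1 mg/L × 3.98 L = 40.198 mg
L-glutamine: 0.931 g/L × 3.98 L = 3.705 g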